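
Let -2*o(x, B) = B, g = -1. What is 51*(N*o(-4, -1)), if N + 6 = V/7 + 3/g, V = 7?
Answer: -204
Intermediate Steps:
o(x, B) = -B/2
N = -8 (N = -6 + (7/7 + 3/(-1)) = -6 + (7*(1/7) + 3*(-1)) = -6 + (1 - 3) = -6 - 2 = -8)
51*(N*o(-4, -1)) = 51*(-(-4)*(-1)) = 51*(-8*1/2) = 51*(-4) = -204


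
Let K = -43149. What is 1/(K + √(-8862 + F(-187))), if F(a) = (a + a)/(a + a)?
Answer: -43149/1861845062 - I*√8861/1861845062 ≈ -2.3175e-5 - 5.0559e-8*I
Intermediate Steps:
F(a) = 1 (F(a) = (2*a)/((2*a)) = (2*a)*(1/(2*a)) = 1)
1/(K + √(-8862 + F(-187))) = 1/(-43149 + √(-8862 + 1)) = 1/(-43149 + √(-8861)) = 1/(-43149 + I*√8861)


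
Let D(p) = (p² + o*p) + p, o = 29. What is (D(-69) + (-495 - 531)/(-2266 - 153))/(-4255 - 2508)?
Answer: -6510555/16359697 ≈ -0.39796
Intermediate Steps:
D(p) = p² + 30*p (D(p) = (p² + 29*p) + p = p² + 30*p)
(D(-69) + (-495 - 531)/(-2266 - 153))/(-4255 - 2508) = (-69*(30 - 69) + (-495 - 531)/(-2266 - 153))/(-4255 - 2508) = (-69*(-39) - 1026/(-2419))/(-6763) = (2691 - 1026*(-1/2419))*(-1/6763) = (2691 + 1026/2419)*(-1/6763) = (6510555/2419)*(-1/6763) = -6510555/16359697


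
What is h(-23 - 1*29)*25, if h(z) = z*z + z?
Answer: 66300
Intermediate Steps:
h(z) = z + z**2 (h(z) = z**2 + z = z + z**2)
h(-23 - 1*29)*25 = ((-23 - 1*29)*(1 + (-23 - 1*29)))*25 = ((-23 - 29)*(1 + (-23 - 29)))*25 = -52*(1 - 52)*25 = -52*(-51)*25 = 2652*25 = 66300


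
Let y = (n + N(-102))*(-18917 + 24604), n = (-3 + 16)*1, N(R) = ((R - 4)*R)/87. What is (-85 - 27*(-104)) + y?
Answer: 22718914/29 ≈ 7.8341e+5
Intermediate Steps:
N(R) = R*(-4 + R)/87 (N(R) = ((-4 + R)*R)*(1/87) = (R*(-4 + R))*(1/87) = R*(-4 + R)/87)
n = 13 (n = 13*1 = 13)
y = 22639947/29 (y = (13 + (1/87)*(-102)*(-4 - 102))*(-18917 + 24604) = (13 + (1/87)*(-102)*(-106))*5687 = (13 + 3604/29)*5687 = (3981/29)*5687 = 22639947/29 ≈ 7.8069e+5)
(-85 - 27*(-104)) + y = (-85 - 27*(-104)) + 22639947/29 = (-85 + 2808) + 22639947/29 = 2723 + 22639947/29 = 22718914/29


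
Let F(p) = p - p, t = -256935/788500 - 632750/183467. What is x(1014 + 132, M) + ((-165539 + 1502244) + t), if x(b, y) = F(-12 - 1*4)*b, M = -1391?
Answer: 38674436895765771/28932745900 ≈ 1.3367e+6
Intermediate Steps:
t = -109212493729/28932745900 (t = -256935*1/788500 - 632750*1/183467 = -51387/157700 - 632750/183467 = -109212493729/28932745900 ≈ -3.7747)
F(p) = 0
x(b, y) = 0 (x(b, y) = 0*b = 0)
x(1014 + 132, M) + ((-165539 + 1502244) + t) = 0 + ((-165539 + 1502244) - 109212493729/28932745900) = 0 + (1336705 - 109212493729/28932745900) = 0 + 38674436895765771/28932745900 = 38674436895765771/28932745900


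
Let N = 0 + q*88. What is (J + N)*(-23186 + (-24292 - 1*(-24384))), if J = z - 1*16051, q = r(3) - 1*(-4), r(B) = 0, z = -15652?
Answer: 724019994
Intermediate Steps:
q = 4 (q = 0 - 1*(-4) = 0 + 4 = 4)
J = -31703 (J = -15652 - 1*16051 = -15652 - 16051 = -31703)
N = 352 (N = 0 + 4*88 = 0 + 352 = 352)
(J + N)*(-23186 + (-24292 - 1*(-24384))) = (-31703 + 352)*(-23186 + (-24292 - 1*(-24384))) = -31351*(-23186 + (-24292 + 24384)) = -31351*(-23186 + 92) = -31351*(-23094) = 724019994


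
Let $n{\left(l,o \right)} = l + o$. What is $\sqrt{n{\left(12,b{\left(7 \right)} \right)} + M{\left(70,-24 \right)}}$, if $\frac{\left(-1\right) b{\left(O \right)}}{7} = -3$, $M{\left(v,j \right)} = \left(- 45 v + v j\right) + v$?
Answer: $i \sqrt{4727} \approx 68.753 i$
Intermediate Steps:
$M{\left(v,j \right)} = - 44 v + j v$ ($M{\left(v,j \right)} = \left(- 45 v + j v\right) + v = - 44 v + j v$)
$b{\left(O \right)} = 21$ ($b{\left(O \right)} = \left(-7\right) \left(-3\right) = 21$)
$\sqrt{n{\left(12,b{\left(7 \right)} \right)} + M{\left(70,-24 \right)}} = \sqrt{\left(12 + 21\right) + 70 \left(-44 - 24\right)} = \sqrt{33 + 70 \left(-68\right)} = \sqrt{33 - 4760} = \sqrt{-4727} = i \sqrt{4727}$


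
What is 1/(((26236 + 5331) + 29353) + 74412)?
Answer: 1/135332 ≈ 7.3892e-6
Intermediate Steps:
1/(((26236 + 5331) + 29353) + 74412) = 1/((31567 + 29353) + 74412) = 1/(60920 + 74412) = 1/135332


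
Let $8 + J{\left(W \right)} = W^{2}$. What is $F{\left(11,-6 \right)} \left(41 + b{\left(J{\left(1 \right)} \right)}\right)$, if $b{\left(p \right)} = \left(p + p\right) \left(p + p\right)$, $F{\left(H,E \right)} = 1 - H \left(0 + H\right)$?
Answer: $-28440$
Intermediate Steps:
$J{\left(W \right)} = -8 + W^{2}$
$F{\left(H,E \right)} = 1 - H^{2}$ ($F{\left(H,E \right)} = 1 - H H = 1 - H^{2}$)
$b{\left(p \right)} = 4 p^{2}$ ($b{\left(p \right)} = 2 p 2 p = 4 p^{2}$)
$F{\left(11,-6 \right)} \left(41 + b{\left(J{\left(1 \right)} \right)}\right) = \left(1 - 11^{2}\right) \left(41 + 4 \left(-8 + 1^{2}\right)^{2}\right) = \left(1 - 121\right) \left(41 + 4 \left(-8 + 1\right)^{2}\right) = \left(1 - 121\right) \left(41 + 4 \left(-7\right)^{2}\right) = - 120 \left(41 + 4 \cdot 49\right) = - 120 \left(41 + 196\right) = \left(-120\right) 237 = -28440$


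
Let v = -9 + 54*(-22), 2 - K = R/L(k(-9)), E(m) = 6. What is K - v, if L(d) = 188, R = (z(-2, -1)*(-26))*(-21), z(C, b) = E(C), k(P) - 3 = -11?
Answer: 55534/47 ≈ 1181.6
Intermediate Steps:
k(P) = -8 (k(P) = 3 - 11 = -8)
z(C, b) = 6
R = 3276 (R = (6*(-26))*(-21) = -156*(-21) = 3276)
K = -725/47 (K = 2 - 3276/188 = 2 - 1*819/47 = 2 - 819/47 = -725/47 ≈ -15.426)
v = -1197 (v = -9 - 1188 = -1197)
K - v = -725/47 - 1*(-1197) = -725/47 + 1197 = 55534/47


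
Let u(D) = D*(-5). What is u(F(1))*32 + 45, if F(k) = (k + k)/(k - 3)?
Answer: 205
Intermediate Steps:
F(k) = 2*k/(-3 + k) (F(k) = (2*k)/(-3 + k) = 2*k/(-3 + k))
u(D) = -5*D
u(F(1))*32 + 45 = -10/(-3 + 1)*32 + 45 = -10/(-2)*32 + 45 = -10*(-1)/2*32 + 45 = -5*(-1)*32 + 45 = 5*32 + 45 = 160 + 45 = 205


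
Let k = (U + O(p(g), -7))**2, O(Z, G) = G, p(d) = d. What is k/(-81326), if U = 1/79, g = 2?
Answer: -152352/253777783 ≈ -0.00060034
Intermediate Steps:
U = 1/79 ≈ 0.012658
k = 304704/6241 (k = (1/79 - 7)**2 = (-552/79)**2 = 304704/6241 ≈ 48.823)
k/(-81326) = (304704/6241)/(-81326) = (304704/6241)*(-1/81326) = -152352/253777783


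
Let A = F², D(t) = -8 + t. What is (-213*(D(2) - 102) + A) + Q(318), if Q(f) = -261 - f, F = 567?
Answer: 343914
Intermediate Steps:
A = 321489 (A = 567² = 321489)
(-213*(D(2) - 102) + A) + Q(318) = (-213*((-8 + 2) - 102) + 321489) + (-261 - 1*318) = (-213*(-6 - 102) + 321489) + (-261 - 318) = (-213*(-108) + 321489) - 579 = (23004 + 321489) - 579 = 344493 - 579 = 343914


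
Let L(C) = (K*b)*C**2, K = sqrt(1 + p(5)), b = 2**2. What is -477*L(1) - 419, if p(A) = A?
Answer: -419 - 1908*sqrt(6) ≈ -5092.6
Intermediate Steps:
b = 4
K = sqrt(6) (K = sqrt(1 + 5) = sqrt(6) ≈ 2.4495)
L(C) = 4*sqrt(6)*C**2 (L(C) = (sqrt(6)*4)*C**2 = (4*sqrt(6))*C**2 = 4*sqrt(6)*C**2)
-477*L(1) - 419 = -1908*sqrt(6)*1**2 - 419 = -1908*sqrt(6) - 419 = -419 - 1908*sqrt(6)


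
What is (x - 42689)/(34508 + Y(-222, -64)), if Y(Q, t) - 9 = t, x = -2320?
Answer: -45009/34453 ≈ -1.3064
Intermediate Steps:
Y(Q, t) = 9 + t
(x - 42689)/(34508 + Y(-222, -64)) = (-2320 - 42689)/(34508 + (9 - 64)) = -45009/(34508 - 55) = -45009/34453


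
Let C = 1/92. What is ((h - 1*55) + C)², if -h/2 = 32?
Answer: 119836809/8464 ≈ 14158.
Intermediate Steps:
h = -64 (h = -2*32 = -64)
C = 1/92 ≈ 0.010870
((h - 1*55) + C)² = ((-64 - 1*55) + 1/92)² = ((-64 - 55) + 1/92)² = (-119 + 1/92)² = (-10947/92)² = 119836809/8464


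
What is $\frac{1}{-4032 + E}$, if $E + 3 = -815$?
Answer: $- \frac{1}{4850} \approx -0.00020619$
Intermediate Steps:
$E = -818$ ($E = -3 - 815 = -818$)
$\frac{1}{-4032 + E} = \frac{1}{-4032 - 818} = \frac{1}{-4850} = - \frac{1}{4850}$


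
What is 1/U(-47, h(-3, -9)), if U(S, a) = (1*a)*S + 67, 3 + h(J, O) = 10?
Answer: -1/262 ≈ -0.0038168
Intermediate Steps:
h(J, O) = 7 (h(J, O) = -3 + 10 = 7)
U(S, a) = 67 + S*a (U(S, a) = a*S + 67 = S*a + 67 = 67 + S*a)
1/U(-47, h(-3, -9)) = 1/(67 - 47*7) = 1/(67 - 329) = 1/(-262) = -1/262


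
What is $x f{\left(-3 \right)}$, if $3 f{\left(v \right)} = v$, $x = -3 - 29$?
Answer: $32$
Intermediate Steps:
$x = -32$ ($x = -3 - 29 = -32$)
$f{\left(v \right)} = \frac{v}{3}$
$x f{\left(-3 \right)} = - 32 \cdot \frac{1}{3} \left(-3\right) = \left(-32\right) \left(-1\right) = 32$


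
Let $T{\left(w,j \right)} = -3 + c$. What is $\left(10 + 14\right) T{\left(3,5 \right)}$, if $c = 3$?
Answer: $0$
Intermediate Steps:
$T{\left(w,j \right)} = 0$ ($T{\left(w,j \right)} = -3 + 3 = 0$)
$\left(10 + 14\right) T{\left(3,5 \right)} = \left(10 + 14\right) 0 = 24 \cdot 0 = 0$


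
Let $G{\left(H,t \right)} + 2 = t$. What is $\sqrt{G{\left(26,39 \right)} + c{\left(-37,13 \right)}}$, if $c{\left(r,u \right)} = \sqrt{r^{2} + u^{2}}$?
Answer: $\sqrt{37 + \sqrt{1538}} \approx 8.7303$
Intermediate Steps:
$G{\left(H,t \right)} = -2 + t$
$\sqrt{G{\left(26,39 \right)} + c{\left(-37,13 \right)}} = \sqrt{\left(-2 + 39\right) + \sqrt{\left(-37\right)^{2} + 13^{2}}} = \sqrt{37 + \sqrt{1369 + 169}} = \sqrt{37 + \sqrt{1538}}$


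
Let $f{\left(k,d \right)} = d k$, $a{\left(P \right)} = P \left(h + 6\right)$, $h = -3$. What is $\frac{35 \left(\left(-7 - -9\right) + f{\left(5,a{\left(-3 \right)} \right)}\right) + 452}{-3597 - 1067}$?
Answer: $\frac{1053}{4664} \approx 0.22577$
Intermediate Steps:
$a{\left(P \right)} = 3 P$ ($a{\left(P \right)} = P \left(-3 + 6\right) = P 3 = 3 P$)
$\frac{35 \left(\left(-7 - -9\right) + f{\left(5,a{\left(-3 \right)} \right)}\right) + 452}{-3597 - 1067} = \frac{35 \left(\left(-7 - -9\right) + 3 \left(-3\right) 5\right) + 452}{-3597 - 1067} = \frac{35 \left(\left(-7 + 9\right) - 45\right) + 452}{-4664} = \left(35 \left(2 - 45\right) + 452\right) \left(- \frac{1}{4664}\right) = \left(35 \left(-43\right) + 452\right) \left(- \frac{1}{4664}\right) = \left(-1505 + 452\right) \left(- \frac{1}{4664}\right) = \left(-1053\right) \left(- \frac{1}{4664}\right) = \frac{1053}{4664}$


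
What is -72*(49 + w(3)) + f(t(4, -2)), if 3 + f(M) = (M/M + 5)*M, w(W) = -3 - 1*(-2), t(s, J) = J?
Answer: -3471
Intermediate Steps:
w(W) = -1 (w(W) = -3 + 2 = -1)
f(M) = -3 + 6*M (f(M) = -3 + (M/M + 5)*M = -3 + (1 + 5)*M = -3 + 6*M)
-72*(49 + w(3)) + f(t(4, -2)) = -72*(49 - 1) + (-3 + 6*(-2)) = -72*48 + (-3 - 12) = -3456 - 15 = -3471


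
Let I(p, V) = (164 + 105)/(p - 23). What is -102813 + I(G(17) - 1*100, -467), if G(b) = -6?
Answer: -13263146/129 ≈ -1.0282e+5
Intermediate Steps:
I(p, V) = 269/(-23 + p)
-102813 + I(G(17) - 1*100, -467) = -102813 + 269/(-23 + (-6 - 1*100)) = -102813 + 269/(-23 + (-6 - 100)) = -102813 + 269/(-23 - 106) = -102813 + 269/(-129) = -102813 + 269*(-1/129) = -102813 - 269/129 = -13263146/129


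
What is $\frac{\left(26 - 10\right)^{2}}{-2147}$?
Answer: $- \frac{256}{2147} \approx -0.11924$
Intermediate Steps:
$\frac{\left(26 - 10\right)^{2}}{-2147} = 16^{2} \left(- \frac{1}{2147}\right) = 256 \left(- \frac{1}{2147}\right) = - \frac{256}{2147}$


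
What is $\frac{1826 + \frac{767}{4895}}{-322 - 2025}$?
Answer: $- \frac{8939037}{11488565} \approx -0.77808$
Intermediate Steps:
$\frac{1826 + \frac{767}{4895}}{-322 - 2025} = \frac{1826 + 767 \cdot \frac{1}{4895}}{-2347} = \left(1826 + \frac{767}{4895}\right) \left(- \frac{1}{2347}\right) = \frac{8939037}{4895} \left(- \frac{1}{2347}\right) = - \frac{8939037}{11488565}$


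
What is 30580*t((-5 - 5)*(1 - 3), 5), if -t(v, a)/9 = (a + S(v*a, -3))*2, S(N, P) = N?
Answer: -57796200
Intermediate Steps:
t(v, a) = -18*a - 18*a*v (t(v, a) = -9*(a + v*a)*2 = -9*(a + a*v)*2 = -9*(2*a + 2*a*v) = -18*a - 18*a*v)
30580*t((-5 - 5)*(1 - 3), 5) = 30580*(18*5*(-1 - (-5 - 5)*(1 - 3))) = 30580*(18*5*(-1 - (-10)*(-2))) = 30580*(18*5*(-1 - 1*20)) = 30580*(18*5*(-1 - 20)) = 30580*(18*5*(-21)) = 30580*(-1890) = -57796200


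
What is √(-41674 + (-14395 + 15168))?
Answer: I*√40901 ≈ 202.24*I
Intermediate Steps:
√(-41674 + (-14395 + 15168)) = √(-41674 + 773) = √(-40901) = I*√40901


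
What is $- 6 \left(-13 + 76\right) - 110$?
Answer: $-488$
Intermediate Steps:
$- 6 \left(-13 + 76\right) - 110 = \left(-6\right) 63 - 110 = -378 - 110 = -488$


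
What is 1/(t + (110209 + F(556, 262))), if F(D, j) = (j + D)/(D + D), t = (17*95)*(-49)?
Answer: 556/17277553 ≈ 3.2180e-5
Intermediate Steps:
t = -79135 (t = 1615*(-49) = -79135)
F(D, j) = (D + j)/(2*D) (F(D, j) = (D + j)/((2*D)) = (D + j)*(1/(2*D)) = (D + j)/(2*D))
1/(t + (110209 + F(556, 262))) = 1/(-79135 + (110209 + (½)*(556 + 262)/556)) = 1/(-79135 + (110209 + (½)*(1/556)*818)) = 1/(-79135 + (110209 + 409/556)) = 1/(-79135 + 61276613/556) = 1/(17277553/556) = 556/17277553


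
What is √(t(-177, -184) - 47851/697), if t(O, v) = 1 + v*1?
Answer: I*√122255194/697 ≈ 15.864*I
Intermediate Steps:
t(O, v) = 1 + v
√(t(-177, -184) - 47851/697) = √((1 - 184) - 47851/697) = √(-183 - 47851*1/697) = √(-183 - 47851/697) = √(-175402/697) = I*√122255194/697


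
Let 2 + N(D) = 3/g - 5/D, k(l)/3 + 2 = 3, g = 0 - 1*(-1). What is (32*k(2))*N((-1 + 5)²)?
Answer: 66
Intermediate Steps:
g = 1 (g = 0 + 1 = 1)
k(l) = 3 (k(l) = -6 + 3*3 = -6 + 9 = 3)
N(D) = 1 - 5/D (N(D) = -2 + (3/1 - 5/D) = -2 + (3*1 - 5/D) = -2 + (3 - 5/D) = 1 - 5/D)
(32*k(2))*N((-1 + 5)²) = (32*3)*((-5 + (-1 + 5)²)/((-1 + 5)²)) = 96*((-5 + 4²)/(4²)) = 96*((-5 + 16)/16) = 96*((1/16)*11) = 96*(11/16) = 66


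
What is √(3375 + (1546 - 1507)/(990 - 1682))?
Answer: √404034753/346 ≈ 58.094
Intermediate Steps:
√(3375 + (1546 - 1507)/(990 - 1682)) = √(3375 + 39/(-692)) = √(3375 + 39*(-1/692)) = √(3375 - 39/692) = √(2335461/692) = √404034753/346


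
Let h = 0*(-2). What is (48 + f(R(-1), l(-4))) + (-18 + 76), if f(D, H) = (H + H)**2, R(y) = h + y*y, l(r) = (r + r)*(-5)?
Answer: 6506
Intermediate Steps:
h = 0
l(r) = -10*r (l(r) = (2*r)*(-5) = -10*r)
R(y) = y**2 (R(y) = 0 + y*y = 0 + y**2 = y**2)
f(D, H) = 4*H**2 (f(D, H) = (2*H)**2 = 4*H**2)
(48 + f(R(-1), l(-4))) + (-18 + 76) = (48 + 4*(-10*(-4))**2) + (-18 + 76) = (48 + 4*40**2) + 58 = (48 + 4*1600) + 58 = (48 + 6400) + 58 = 6448 + 58 = 6506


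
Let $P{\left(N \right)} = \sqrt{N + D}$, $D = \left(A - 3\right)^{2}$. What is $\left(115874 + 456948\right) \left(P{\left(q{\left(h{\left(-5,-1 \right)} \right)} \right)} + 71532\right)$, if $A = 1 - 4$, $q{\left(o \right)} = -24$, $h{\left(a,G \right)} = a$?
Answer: $40975103304 + 1145644 \sqrt{3} \approx 4.0977 \cdot 10^{10}$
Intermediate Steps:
$A = -3$
$D = 36$ ($D = \left(-3 - 3\right)^{2} = \left(-6\right)^{2} = 36$)
$P{\left(N \right)} = \sqrt{36 + N}$ ($P{\left(N \right)} = \sqrt{N + 36} = \sqrt{36 + N}$)
$\left(115874 + 456948\right) \left(P{\left(q{\left(h{\left(-5,-1 \right)} \right)} \right)} + 71532\right) = \left(115874 + 456948\right) \left(\sqrt{36 - 24} + 71532\right) = 572822 \left(\sqrt{12} + 71532\right) = 572822 \left(2 \sqrt{3} + 71532\right) = 572822 \left(71532 + 2 \sqrt{3}\right) = 40975103304 + 1145644 \sqrt{3}$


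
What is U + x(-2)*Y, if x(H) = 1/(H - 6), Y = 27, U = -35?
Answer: -307/8 ≈ -38.375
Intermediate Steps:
x(H) = 1/(-6 + H)
U + x(-2)*Y = -35 + 27/(-6 - 2) = -35 + 27/(-8) = -35 - ⅛*27 = -35 - 27/8 = -307/8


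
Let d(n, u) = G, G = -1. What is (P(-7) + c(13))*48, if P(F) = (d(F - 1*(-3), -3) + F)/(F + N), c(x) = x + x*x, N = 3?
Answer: 8832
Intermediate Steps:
c(x) = x + x²
d(n, u) = -1
P(F) = (-1 + F)/(3 + F) (P(F) = (-1 + F)/(F + 3) = (-1 + F)/(3 + F))
(P(-7) + c(13))*48 = ((-1 - 7)/(3 - 7) + 13*(1 + 13))*48 = (-8/(-4) + 13*14)*48 = (-¼*(-8) + 182)*48 = (2 + 182)*48 = 184*48 = 8832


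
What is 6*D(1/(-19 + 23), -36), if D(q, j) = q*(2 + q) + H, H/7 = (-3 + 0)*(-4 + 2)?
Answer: 2043/8 ≈ 255.38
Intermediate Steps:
H = 42 (H = 7*((-3 + 0)*(-4 + 2)) = 7*(-3*(-2)) = 7*6 = 42)
D(q, j) = 42 + q*(2 + q) (D(q, j) = q*(2 + q) + 42 = 42 + q*(2 + q))
6*D(1/(-19 + 23), -36) = 6*(42 + (1/(-19 + 23))² + 2/(-19 + 23)) = 6*(42 + (1/4)² + 2/4) = 6*(42 + (¼)² + 2*(¼)) = 6*(42 + 1/16 + ½) = 6*(681/16) = 2043/8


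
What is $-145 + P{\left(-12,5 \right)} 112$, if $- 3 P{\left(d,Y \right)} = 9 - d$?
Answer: $-929$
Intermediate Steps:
$P{\left(d,Y \right)} = -3 + \frac{d}{3}$ ($P{\left(d,Y \right)} = - \frac{9 - d}{3} = -3 + \frac{d}{3}$)
$-145 + P{\left(-12,5 \right)} 112 = -145 + \left(-3 + \frac{1}{3} \left(-12\right)\right) 112 = -145 + \left(-3 - 4\right) 112 = -145 - 784 = -929$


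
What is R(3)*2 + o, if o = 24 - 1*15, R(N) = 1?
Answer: 11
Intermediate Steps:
o = 9 (o = 24 - 15 = 9)
R(3)*2 + o = 1*2 + 9 = 2 + 9 = 11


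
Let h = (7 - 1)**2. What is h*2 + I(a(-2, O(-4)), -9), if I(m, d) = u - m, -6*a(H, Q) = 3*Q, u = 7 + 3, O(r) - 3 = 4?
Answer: 171/2 ≈ 85.500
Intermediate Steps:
O(r) = 7 (O(r) = 3 + 4 = 7)
u = 10
a(H, Q) = -Q/2
I(m, d) = 10 - m
h = 36 (h = 6**2 = 36)
h*2 + I(a(-2, O(-4)), -9) = 36*2 + (10 - (-1)*7/2) = 72 + (10 - 1*(-7/2)) = 72 + (10 + 7/2) = 72 + 27/2 = 171/2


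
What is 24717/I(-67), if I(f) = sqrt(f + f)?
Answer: -24717*I*sqrt(134)/134 ≈ -2135.2*I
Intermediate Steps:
I(f) = sqrt(2)*sqrt(f) (I(f) = sqrt(2*f) = sqrt(2)*sqrt(f))
24717/I(-67) = 24717/((sqrt(2)*sqrt(-67))) = 24717/((sqrt(2)*(I*sqrt(67)))) = 24717/((I*sqrt(134))) = 24717*(-I*sqrt(134)/134) = -24717*I*sqrt(134)/134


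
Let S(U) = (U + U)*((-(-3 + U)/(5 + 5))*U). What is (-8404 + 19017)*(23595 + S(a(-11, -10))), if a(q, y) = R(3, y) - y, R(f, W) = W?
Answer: 250413735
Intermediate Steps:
a(q, y) = 0 (a(q, y) = y - y = 0)
S(U) = 2*U²*(3/10 - U/10) (S(U) = (2*U)*((-(-3 + U)/10)*U) = (2*U)*((-(-3/10 + U/10))*U) = (2*U)*((3/10 - U/10)*U) = (2*U)*(U*(3/10 - U/10)) = 2*U²*(3/10 - U/10))
(-8404 + 19017)*(23595 + S(a(-11, -10))) = (-8404 + 19017)*(23595 + (⅕)*0²*(3 - 1*0)) = 10613*(23595 + (⅕)*0*(3 + 0)) = 10613*(23595 + (⅕)*0*3) = 10613*(23595 + 0) = 10613*23595 = 250413735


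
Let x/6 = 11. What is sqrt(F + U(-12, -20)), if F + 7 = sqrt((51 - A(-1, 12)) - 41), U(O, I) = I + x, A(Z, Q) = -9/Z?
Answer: 2*sqrt(10) ≈ 6.3246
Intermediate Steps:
x = 66 (x = 6*11 = 66)
U(O, I) = 66 + I (U(O, I) = I + 66 = 66 + I)
F = -6 (F = -7 + sqrt((51 - (-9)/(-1)) - 41) = -7 + sqrt((51 - (-9)*(-1)) - 41) = -7 + sqrt((51 - 1*9) - 41) = -7 + sqrt((51 - 9) - 41) = -7 + sqrt(42 - 41) = -7 + sqrt(1) = -7 + 1 = -6)
sqrt(F + U(-12, -20)) = sqrt(-6 + (66 - 20)) = sqrt(-6 + 46) = sqrt(40) = 2*sqrt(10)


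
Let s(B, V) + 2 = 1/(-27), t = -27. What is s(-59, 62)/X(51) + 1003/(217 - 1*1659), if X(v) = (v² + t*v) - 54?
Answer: -1588204/2277639 ≈ -0.69730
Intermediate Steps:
s(B, V) = -55/27 (s(B, V) = -2 + 1/(-27) = -2 - 1/27 = -55/27)
X(v) = -54 + v² - 27*v (X(v) = (v² - 27*v) - 54 = -54 + v² - 27*v)
s(-59, 62)/X(51) + 1003/(217 - 1*1659) = -55/(27*(-54 + 51² - 27*51)) + 1003/(217 - 1*1659) = -55/(27*(-54 + 2601 - 1377)) + 1003/(217 - 1659) = -55/27/1170 + 1003/(-1442) = -55/27*1/1170 + 1003*(-1/1442) = -11/6318 - 1003/1442 = -1588204/2277639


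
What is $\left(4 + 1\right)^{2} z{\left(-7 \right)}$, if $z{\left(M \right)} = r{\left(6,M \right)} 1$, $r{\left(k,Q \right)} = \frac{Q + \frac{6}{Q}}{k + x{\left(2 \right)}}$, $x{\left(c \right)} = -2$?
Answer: $- \frac{1375}{28} \approx -49.107$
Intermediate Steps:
$r{\left(k,Q \right)} = \frac{Q + \frac{6}{Q}}{-2 + k}$ ($r{\left(k,Q \right)} = \frac{Q + \frac{6}{Q}}{k - 2} = \frac{Q + \frac{6}{Q}}{-2 + k}$)
$z{\left(M \right)} = \frac{6 + M^{2}}{4 M}$ ($z{\left(M \right)} = \frac{6 + M^{2}}{M \left(-2 + 6\right)} 1 = \frac{6 + M^{2}}{M 4} \cdot 1 = \frac{1}{M} \frac{1}{4} \left(6 + M^{2}\right) 1 = \frac{6 + M^{2}}{4 M} 1 = \frac{6 + M^{2}}{4 M}$)
$\left(4 + 1\right)^{2} z{\left(-7 \right)} = \left(4 + 1\right)^{2} \frac{6 + \left(-7\right)^{2}}{4 \left(-7\right)} = 5^{2} \cdot \frac{1}{4} \left(- \frac{1}{7}\right) \left(6 + 49\right) = 25 \cdot \frac{1}{4} \left(- \frac{1}{7}\right) 55 = 25 \left(- \frac{55}{28}\right) = - \frac{1375}{28}$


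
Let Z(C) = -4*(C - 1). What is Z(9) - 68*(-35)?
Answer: 2348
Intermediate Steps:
Z(C) = 4 - 4*C (Z(C) = -4*(-1 + C) = 4 - 4*C)
Z(9) - 68*(-35) = (4 - 4*9) - 68*(-35) = (4 - 36) + 2380 = -32 + 2380 = 2348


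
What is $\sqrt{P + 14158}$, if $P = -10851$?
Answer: $\sqrt{3307} \approx 57.507$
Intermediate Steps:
$\sqrt{P + 14158} = \sqrt{-10851 + 14158} = \sqrt{3307}$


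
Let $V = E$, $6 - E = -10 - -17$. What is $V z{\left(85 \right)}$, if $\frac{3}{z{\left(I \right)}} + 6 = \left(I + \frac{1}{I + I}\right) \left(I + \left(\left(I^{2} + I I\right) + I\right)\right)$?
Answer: $- \frac{1}{414260} \approx -2.4139 \cdot 10^{-6}$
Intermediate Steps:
$E = -1$ ($E = 6 - \left(-10 - -17\right) = 6 - \left(-10 + 17\right) = 6 - 7 = -1$)
$V = -1$
$z{\left(I \right)} = \frac{3}{-6 + \left(I + \frac{1}{2 I}\right) \left(2 I + 2 I^{2}\right)}$ ($z{\left(I \right)} = \frac{3}{-6 + \left(I + \frac{1}{I + I}\right) \left(I + \left(\left(I^{2} + I I\right) + I\right)\right)} = \frac{3}{-6 + \left(I + \frac{1}{2 I}\right) \left(I + \left(\left(I^{2} + I^{2}\right) + I\right)\right)} = \frac{3}{-6 + \left(I + \frac{1}{2 I}\right) \left(I + \left(2 I^{2} + I\right)\right)} = \frac{3}{-6 + \left(I + \frac{1}{2 I}\right) \left(I + \left(I + 2 I^{2}\right)\right)} = \frac{3}{-6 + \left(I + \frac{1}{2 I}\right) \left(2 I + 2 I^{2}\right)}$)
$V z{\left(85 \right)} = - \frac{3}{-5 + 85 + 2 \cdot 85^{2} + 2 \cdot 85^{3}} = - \frac{3}{-5 + 85 + 2 \cdot 7225 + 2 \cdot 614125} = - \frac{3}{-5 + 85 + 14450 + 1228250} = - \frac{3}{1242780} = \left(-1\right) \frac{1}{414260} = - \frac{1}{414260}$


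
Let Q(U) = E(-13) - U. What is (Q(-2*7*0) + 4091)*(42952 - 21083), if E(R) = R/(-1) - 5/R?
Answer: 1166864233/13 ≈ 8.9759e+7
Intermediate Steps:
E(R) = -R - 5/R (E(R) = R*(-1) - 5/R = -R - 5/R)
Q(U) = 174/13 - U (Q(U) = (-1*(-13) - 5/(-13)) - U = (13 - 5*(-1/13)) - U = (13 + 5/13) - U = 174/13 - U)
(Q(-2*7*0) + 4091)*(42952 - 21083) = ((174/13 - (-2*7)*0) + 4091)*(42952 - 21083) = ((174/13 - (-14)*0) + 4091)*21869 = ((174/13 - 1*0) + 4091)*21869 = ((174/13 + 0) + 4091)*21869 = (174/13 + 4091)*21869 = (53357/13)*21869 = 1166864233/13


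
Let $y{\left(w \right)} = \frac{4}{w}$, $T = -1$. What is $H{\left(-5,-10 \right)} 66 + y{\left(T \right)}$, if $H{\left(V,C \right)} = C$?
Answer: $-664$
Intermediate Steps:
$H{\left(-5,-10 \right)} 66 + y{\left(T \right)} = \left(-10\right) 66 + \frac{4}{-1} = -660 + 4 \left(-1\right) = -660 - 4 = -664$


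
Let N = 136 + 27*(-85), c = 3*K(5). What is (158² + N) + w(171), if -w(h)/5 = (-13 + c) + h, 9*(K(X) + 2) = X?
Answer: 66110/3 ≈ 22037.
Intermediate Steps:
K(X) = -2 + X/9
c = -13/3 (c = 3*(-2 + (⅑)*5) = 3*(-2 + 5/9) = 3*(-13/9) = -13/3 ≈ -4.3333)
w(h) = 260/3 - 5*h (w(h) = -5*((-13 - 13/3) + h) = -5*(-52/3 + h) = 260/3 - 5*h)
N = -2159 (N = 136 - 2295 = -2159)
(158² + N) + w(171) = (158² - 2159) + (260/3 - 5*171) = (24964 - 2159) + (260/3 - 855) = 22805 - 2305/3 = 66110/3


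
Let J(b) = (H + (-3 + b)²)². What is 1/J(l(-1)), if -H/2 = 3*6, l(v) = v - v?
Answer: 1/729 ≈ 0.0013717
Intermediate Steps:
l(v) = 0
H = -36 (H = -6*6 = -2*18 = -36)
J(b) = (-36 + (-3 + b)²)²
1/J(l(-1)) = 1/((-36 + (-3 + 0)²)²) = 1/((-36 + (-3)²)²) = 1/((-36 + 9)²) = 1/((-27)²) = 1/729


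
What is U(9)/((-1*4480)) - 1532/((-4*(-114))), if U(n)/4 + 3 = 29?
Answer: -107981/31920 ≈ -3.3829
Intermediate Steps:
U(n) = 104 (U(n) = -12 + 4*29 = -12 + 116 = 104)
U(9)/((-1*4480)) - 1532/((-4*(-114))) = 104/((-1*4480)) - 1532/((-4*(-114))) = 104/(-4480) - 1532/456 = 104*(-1/4480) - 1532*1/456 = -13/560 - 383/114 = -107981/31920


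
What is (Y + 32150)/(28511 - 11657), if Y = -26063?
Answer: 2029/5618 ≈ 0.36116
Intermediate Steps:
(Y + 32150)/(28511 - 11657) = (-26063 + 32150)/(28511 - 11657) = 6087/16854 = 6087*(1/16854) = 2029/5618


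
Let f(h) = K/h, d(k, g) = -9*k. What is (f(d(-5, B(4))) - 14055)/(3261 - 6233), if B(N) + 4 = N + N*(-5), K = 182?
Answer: 851/180 ≈ 4.7278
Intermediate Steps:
B(N) = -4 - 4*N (B(N) = -4 + (N + N*(-5)) = -4 + (N - 5*N) = -4 - 4*N)
f(h) = 182/h
(f(d(-5, B(4))) - 14055)/(3261 - 6233) = (182/((-9*(-5))) - 14055)/(3261 - 6233) = (182/45 - 14055)/(-2972) = (182*(1/45) - 14055)*(-1/2972) = (182/45 - 14055)*(-1/2972) = -632293/45*(-1/2972) = 851/180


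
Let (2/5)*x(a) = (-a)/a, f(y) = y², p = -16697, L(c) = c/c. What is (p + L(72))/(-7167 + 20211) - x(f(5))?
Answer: 7957/6522 ≈ 1.2200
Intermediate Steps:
L(c) = 1
x(a) = -5/2 (x(a) = 5*((-a)/a)/2 = (5/2)*(-1) = -5/2)
(p + L(72))/(-7167 + 20211) - x(f(5)) = (-16697 + 1)/(-7167 + 20211) - 1*(-5/2) = -16696/13044 + 5/2 = -16696*1/13044 + 5/2 = -4174/3261 + 5/2 = 7957/6522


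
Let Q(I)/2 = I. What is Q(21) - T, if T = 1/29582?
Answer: 1242443/29582 ≈ 42.000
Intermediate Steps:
Q(I) = 2*I
T = 1/29582 ≈ 3.3804e-5
Q(21) - T = 2*21 - 1*1/29582 = 42 - 1/29582 = 1242443/29582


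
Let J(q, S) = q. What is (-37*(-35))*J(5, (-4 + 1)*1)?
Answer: 6475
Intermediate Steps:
(-37*(-35))*J(5, (-4 + 1)*1) = -37*(-35)*5 = 1295*5 = 6475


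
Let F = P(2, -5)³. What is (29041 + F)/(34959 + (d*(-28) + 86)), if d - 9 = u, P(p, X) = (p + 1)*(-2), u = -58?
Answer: 28825/36417 ≈ 0.79153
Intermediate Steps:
P(p, X) = -2 - 2*p (P(p, X) = (1 + p)*(-2) = -2 - 2*p)
d = -49 (d = 9 - 58 = -49)
F = -216 (F = (-2 - 2*2)³ = (-2 - 4)³ = (-6)³ = -216)
(29041 + F)/(34959 + (d*(-28) + 86)) = (29041 - 216)/(34959 + (-49*(-28) + 86)) = 28825/(34959 + (1372 + 86)) = 28825/(34959 + 1458) = 28825/36417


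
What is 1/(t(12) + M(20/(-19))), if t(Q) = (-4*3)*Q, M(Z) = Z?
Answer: -19/2756 ≈ -0.0068941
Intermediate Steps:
t(Q) = -12*Q
1/(t(12) + M(20/(-19))) = 1/(-12*12 + 20/(-19)) = 1/(-144 + 20*(-1/19)) = 1/(-144 - 20/19) = 1/(-2756/19) = -19/2756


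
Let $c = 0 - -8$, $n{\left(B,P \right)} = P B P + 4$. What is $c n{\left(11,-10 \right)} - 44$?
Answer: $8788$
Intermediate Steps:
$n{\left(B,P \right)} = 4 + B P^{2}$ ($n{\left(B,P \right)} = B P P + 4 = B P^{2} + 4 = 4 + B P^{2}$)
$c = 8$ ($c = 0 + 8 = 8$)
$c n{\left(11,-10 \right)} - 44 = 8 \left(4 + 11 \left(-10\right)^{2}\right) - 44 = 8 \left(4 + 11 \cdot 100\right) - 44 = 8 \left(4 + 1100\right) - 44 = 8 \cdot 1104 - 44 = 8832 - 44 = 8788$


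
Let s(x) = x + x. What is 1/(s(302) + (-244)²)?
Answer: 1/60140 ≈ 1.6628e-5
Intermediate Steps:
s(x) = 2*x
1/(s(302) + (-244)²) = 1/(2*302 + (-244)²) = 1/(604 + 59536) = 1/60140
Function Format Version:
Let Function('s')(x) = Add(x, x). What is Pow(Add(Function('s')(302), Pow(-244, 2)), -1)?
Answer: Rational(1, 60140) ≈ 1.6628e-5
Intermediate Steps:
Function('s')(x) = Mul(2, x)
Pow(Add(Function('s')(302), Pow(-244, 2)), -1) = Pow(Add(Mul(2, 302), Pow(-244, 2)), -1) = Pow(Add(604, 59536), -1) = Pow(60140, -1) = Rational(1, 60140)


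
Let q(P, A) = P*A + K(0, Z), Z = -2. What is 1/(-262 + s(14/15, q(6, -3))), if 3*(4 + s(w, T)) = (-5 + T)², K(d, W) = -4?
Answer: -1/23 ≈ -0.043478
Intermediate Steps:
q(P, A) = -4 + A*P (q(P, A) = P*A - 4 = A*P - 4 = -4 + A*P)
s(w, T) = -4 + (-5 + T)²/3
1/(-262 + s(14/15, q(6, -3))) = 1/(-262 + (-4 + (-5 + (-4 - 3*6))²/3)) = 1/(-262 + (-4 + (-5 + (-4 - 18))²/3)) = 1/(-262 + (-4 + (-5 - 22)²/3)) = 1/(-262 + (-4 + (⅓)*(-27)²)) = 1/(-262 + (-4 + (⅓)*729)) = 1/(-262 + (-4 + 243)) = 1/(-262 + 239) = 1/(-23) = -1/23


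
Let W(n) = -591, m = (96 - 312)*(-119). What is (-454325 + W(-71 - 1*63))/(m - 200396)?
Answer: 16247/6239 ≈ 2.6041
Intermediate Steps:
m = 25704 (m = -216*(-119) = 25704)
(-454325 + W(-71 - 1*63))/(m - 200396) = (-454325 - 591)/(25704 - 200396) = -454916/(-174692) = -454916*(-1/174692) = 16247/6239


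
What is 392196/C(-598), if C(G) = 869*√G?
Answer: -8526*I*√598/11297 ≈ -18.456*I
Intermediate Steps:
392196/C(-598) = 392196/((869*√(-598))) = 392196/((869*(I*√598))) = 392196/((869*I*√598)) = 392196*(-I*√598/519662) = -8526*I*√598/11297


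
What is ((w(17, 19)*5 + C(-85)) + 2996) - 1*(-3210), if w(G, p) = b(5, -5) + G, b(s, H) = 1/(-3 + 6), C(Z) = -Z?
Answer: 19133/3 ≈ 6377.7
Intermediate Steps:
b(s, H) = 1/3
w(G, p) = 1/3 + G
((w(17, 19)*5 + C(-85)) + 2996) - 1*(-3210) = (((1/3 + 17)*5 - 1*(-85)) + 2996) - 1*(-3210) = (((52/3)*5 + 85) + 2996) + 3210 = ((260/3 + 85) + 2996) + 3210 = (515/3 + 2996) + 3210 = 9503/3 + 3210 = 19133/3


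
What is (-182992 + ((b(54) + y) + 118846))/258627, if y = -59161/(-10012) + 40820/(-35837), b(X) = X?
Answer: -7664833652377/30931792993196 ≈ -0.24780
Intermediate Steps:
y = 1711462917/358800044 (y = -59161*(-1/10012) + 40820*(-1/35837) = 59161/10012 - 40820/35837 = 1711462917/358800044 ≈ 4.7700)
(-182992 + ((b(54) + y) + 118846))/258627 = (-182992 + ((54 + 1711462917/358800044) + 118846))/258627 = (-182992 + (21086665293/358800044 + 118846))*(1/258627) = (-182992 + 42663036694517/358800044)*(1/258627) = -22994500957131/358800044*1/258627 = -7664833652377/30931792993196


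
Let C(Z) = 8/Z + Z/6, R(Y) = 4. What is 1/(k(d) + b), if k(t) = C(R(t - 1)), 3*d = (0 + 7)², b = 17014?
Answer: 3/51050 ≈ 5.8766e-5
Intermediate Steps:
d = 49/3 (d = (0 + 7)²/3 = (⅓)*7² = (⅓)*49 = 49/3 ≈ 16.333)
C(Z) = 8/Z + Z/6 (C(Z) = 8/Z + Z*(⅙) = 8/Z + Z/6)
k(t) = 8/3 (k(t) = 8/4 + (⅙)*4 = 8*(¼) + ⅔ = 2 + ⅔ = 8/3)
1/(k(d) + b) = 1/(8/3 + 17014) = 1/(51050/3) = 3/51050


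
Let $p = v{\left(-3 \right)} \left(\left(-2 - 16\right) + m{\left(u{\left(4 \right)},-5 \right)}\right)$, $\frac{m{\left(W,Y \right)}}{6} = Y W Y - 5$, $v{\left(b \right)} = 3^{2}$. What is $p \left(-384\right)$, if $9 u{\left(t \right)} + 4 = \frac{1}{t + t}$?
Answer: $389088$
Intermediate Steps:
$v{\left(b \right)} = 9$
$u{\left(t \right)} = - \frac{4}{9} + \frac{1}{18 t}$ ($u{\left(t \right)} = - \frac{4}{9} + \frac{1}{9 \left(t + t\right)} = - \frac{4}{9} + \frac{1}{9 \cdot 2 t} = - \frac{4}{9} + \frac{\frac{1}{2} \frac{1}{t}}{9} = - \frac{4}{9} + \frac{1}{18 t}$)
$m{\left(W,Y \right)} = -30 + 6 W Y^{2}$ ($m{\left(W,Y \right)} = 6 \left(Y W Y - 5\right) = 6 \left(W Y Y - 5\right) = 6 \left(W Y^{2} - 5\right) = 6 \left(-5 + W Y^{2}\right) = -30 + 6 W Y^{2}$)
$p = - \frac{4053}{4}$ ($p = 9 \left(\left(-2 - 16\right) + \left(-30 + 6 \frac{1 - 32}{18 \cdot 4} \left(-5\right)^{2}\right)\right) = 9 \left(-18 + \left(-30 + 6 \cdot \frac{1}{18} \cdot \frac{1}{4} \left(1 - 32\right) 25\right)\right) = 9 \left(-18 + \left(-30 + 6 \cdot \frac{1}{18} \cdot \frac{1}{4} \left(-31\right) 25\right)\right) = 9 \left(-18 + \left(-30 + 6 \left(- \frac{31}{72}\right) 25\right)\right) = 9 \left(-18 - \frac{1135}{12}\right) = 9 \left(- \frac{1351}{12}\right) = - \frac{4053}{4} \approx -1013.3$)
$p \left(-384\right) = \left(- \frac{4053}{4}\right) \left(-384\right) = 389088$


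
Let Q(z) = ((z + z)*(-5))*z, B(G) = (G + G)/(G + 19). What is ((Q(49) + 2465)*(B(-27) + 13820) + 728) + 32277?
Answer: -1191457295/4 ≈ -2.9786e+8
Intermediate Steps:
B(G) = 2*G/(19 + G) (B(G) = (2*G)/(19 + G) = 2*G/(19 + G))
Q(z) = -10*z**2 (Q(z) = ((2*z)*(-5))*z = (-10*z)*z = -10*z**2)
((Q(49) + 2465)*(B(-27) + 13820) + 728) + 32277 = ((-10*49**2 + 2465)*(2*(-27)/(19 - 27) + 13820) + 728) + 32277 = ((-10*2401 + 2465)*(2*(-27)/(-8) + 13820) + 728) + 32277 = ((-24010 + 2465)*(2*(-27)*(-1/8) + 13820) + 728) + 32277 = (-21545*(27/4 + 13820) + 728) + 32277 = (-21545*55307/4 + 728) + 32277 = (-1191589315/4 + 728) + 32277 = -1191586403/4 + 32277 = -1191457295/4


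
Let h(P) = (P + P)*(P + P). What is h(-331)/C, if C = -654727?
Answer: -438244/654727 ≈ -0.66935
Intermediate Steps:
h(P) = 4*P**2 (h(P) = (2*P)*(2*P) = 4*P**2)
h(-331)/C = (4*(-331)**2)/(-654727) = (4*109561)*(-1/654727) = 438244*(-1/654727) = -438244/654727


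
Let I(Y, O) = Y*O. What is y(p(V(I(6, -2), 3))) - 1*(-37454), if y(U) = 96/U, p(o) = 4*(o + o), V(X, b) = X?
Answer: 37453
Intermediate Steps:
I(Y, O) = O*Y
p(o) = 8*o (p(o) = 4*(2*o) = 8*o)
y(p(V(I(6, -2), 3))) - 1*(-37454) = 96/((8*(-2*6))) - 1*(-37454) = 96/((8*(-12))) + 37454 = 96/(-96) + 37454 = 96*(-1/96) + 37454 = -1 + 37454 = 37453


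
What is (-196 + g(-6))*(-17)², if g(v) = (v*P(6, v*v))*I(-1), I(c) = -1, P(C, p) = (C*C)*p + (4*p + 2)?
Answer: 2443784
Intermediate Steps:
P(C, p) = 2 + 4*p + p*C² (P(C, p) = C²*p + (2 + 4*p) = p*C² + (2 + 4*p) = 2 + 4*p + p*C²)
g(v) = -v*(2 + 40*v²) (g(v) = (v*(2 + 4*(v*v) + (v*v)*6²))*(-1) = (v*(2 + 4*v² + v²*36))*(-1) = (v*(2 + 4*v² + 36*v²))*(-1) = (v*(2 + 40*v²))*(-1) = -v*(2 + 40*v²))
(-196 + g(-6))*(-17)² = (-196 + (-40*(-6)³ - 2*(-6)))*(-17)² = (-196 + (-40*(-216) + 12))*289 = (-196 + (8640 + 12))*289 = (-196 + 8652)*289 = 8456*289 = 2443784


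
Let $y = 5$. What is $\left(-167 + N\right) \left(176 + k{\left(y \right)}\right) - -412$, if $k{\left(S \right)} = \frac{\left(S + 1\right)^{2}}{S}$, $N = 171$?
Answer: $\frac{5724}{5} \approx 1144.8$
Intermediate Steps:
$k{\left(S \right)} = \frac{\left(1 + S\right)^{2}}{S}$
$\left(-167 + N\right) \left(176 + k{\left(y \right)}\right) - -412 = \left(-167 + 171\right) \left(176 + \frac{\left(1 + 5\right)^{2}}{5}\right) - -412 = 4 \left(176 + \frac{6^{2}}{5}\right) + 412 = 4 \left(176 + \frac{1}{5} \cdot 36\right) + 412 = 4 \left(176 + \frac{36}{5}\right) + 412 = 4 \cdot \frac{916}{5} + 412 = \frac{3664}{5} + 412 = \frac{5724}{5}$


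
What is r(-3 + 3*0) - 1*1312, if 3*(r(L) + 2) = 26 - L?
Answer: -3913/3 ≈ -1304.3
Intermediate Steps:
r(L) = 20/3 - L/3 (r(L) = -2 + (26 - L)/3 = -2 + (26/3 - L/3) = 20/3 - L/3)
r(-3 + 3*0) - 1*1312 = (20/3 - (-3 + 3*0)/3) - 1*1312 = (20/3 - (-3 + 0)/3) - 1312 = (20/3 - ⅓*(-3)) - 1312 = (20/3 + 1) - 1312 = 23/3 - 1312 = -3913/3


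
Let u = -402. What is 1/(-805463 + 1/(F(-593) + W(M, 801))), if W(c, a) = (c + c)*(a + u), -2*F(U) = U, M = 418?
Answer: -667721/537824559821 ≈ -1.2415e-6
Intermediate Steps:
F(U) = -U/2
W(c, a) = 2*c*(-402 + a) (W(c, a) = (c + c)*(a - 402) = (2*c)*(-402 + a) = 2*c*(-402 + a))
1/(-805463 + 1/(F(-593) + W(M, 801))) = 1/(-805463 + 1/(-1/2*(-593) + 2*418*(-402 + 801))) = 1/(-805463 + 1/(593/2 + 2*418*399)) = 1/(-805463 + 1/(593/2 + 333564)) = 1/(-805463 + 1/(667721/2)) = 1/(-805463 + 2/667721) = 1/(-537824559821/667721) = -667721/537824559821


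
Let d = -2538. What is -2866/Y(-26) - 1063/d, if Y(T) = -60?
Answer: 305737/6345 ≈ 48.185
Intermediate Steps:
-2866/Y(-26) - 1063/d = -2866/(-60) - 1063/(-2538) = -2866*(-1/60) - 1063*(-1/2538) = 1433/30 + 1063/2538 = 305737/6345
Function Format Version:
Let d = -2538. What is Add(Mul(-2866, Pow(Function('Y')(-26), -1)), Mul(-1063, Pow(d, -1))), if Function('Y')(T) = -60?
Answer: Rational(305737, 6345) ≈ 48.185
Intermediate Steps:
Add(Mul(-2866, Pow(Function('Y')(-26), -1)), Mul(-1063, Pow(d, -1))) = Add(Mul(-2866, Pow(-60, -1)), Mul(-1063, Pow(-2538, -1))) = Add(Mul(-2866, Rational(-1, 60)), Mul(-1063, Rational(-1, 2538))) = Add(Rational(1433, 30), Rational(1063, 2538)) = Rational(305737, 6345)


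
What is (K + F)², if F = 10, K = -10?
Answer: 0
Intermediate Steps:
(K + F)² = (-10 + 10)² = 0² = 0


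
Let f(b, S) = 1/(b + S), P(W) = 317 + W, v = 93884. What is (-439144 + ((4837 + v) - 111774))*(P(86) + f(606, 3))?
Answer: -3826958804/21 ≈ -1.8224e+8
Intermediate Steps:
f(b, S) = 1/(S + b)
(-439144 + ((4837 + v) - 111774))*(P(86) + f(606, 3)) = (-439144 + ((4837 + 93884) - 111774))*((317 + 86) + 1/(3 + 606)) = (-439144 + (98721 - 111774))*(403 + 1/609) = (-439144 - 13053)*(403 + 1/609) = -452197*245428/609 = -3826958804/21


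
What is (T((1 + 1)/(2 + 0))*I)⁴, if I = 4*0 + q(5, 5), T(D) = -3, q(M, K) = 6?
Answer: 104976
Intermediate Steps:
I = 6 (I = 4*0 + 6 = 0 + 6 = 6)
(T((1 + 1)/(2 + 0))*I)⁴ = (-3*6)⁴ = (-18)⁴ = 104976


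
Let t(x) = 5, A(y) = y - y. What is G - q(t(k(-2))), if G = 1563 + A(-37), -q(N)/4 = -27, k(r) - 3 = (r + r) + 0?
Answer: 1455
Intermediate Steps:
k(r) = 3 + 2*r (k(r) = 3 + ((r + r) + 0) = 3 + (2*r + 0) = 3 + 2*r)
A(y) = 0
q(N) = 108 (q(N) = -4*(-27) = 108)
G = 1563 (G = 1563 + 0 = 1563)
G - q(t(k(-2))) = 1563 - 1*108 = 1563 - 108 = 1455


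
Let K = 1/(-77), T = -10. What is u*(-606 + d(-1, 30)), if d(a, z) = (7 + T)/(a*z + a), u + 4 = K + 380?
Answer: -543786633/2387 ≈ -2.2781e+5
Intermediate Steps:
K = -1/77 ≈ -0.012987
u = 28951/77 (u = -4 + (-1/77 + 380) = -4 + 29259/77 = 28951/77 ≈ 375.99)
d(a, z) = -3/(a + a*z) (d(a, z) = (7 - 10)/(a*z + a) = -3/(a + a*z))
u*(-606 + d(-1, 30)) = 28951*(-606 - 3/(-1*(1 + 30)))/77 = 28951*(-606 - 3*(-1)/31)/77 = 28951*(-606 - 3*(-1)*1/31)/77 = 28951*(-606 + 3/31)/77 = (28951/77)*(-18783/31) = -543786633/2387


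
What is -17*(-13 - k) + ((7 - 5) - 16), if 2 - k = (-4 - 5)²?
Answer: -1136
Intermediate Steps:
k = -79 (k = 2 - (-4 - 5)² = 2 - 1*(-9)² = 2 - 1*81 = 2 - 81 = -79)
-17*(-13 - k) + ((7 - 5) - 16) = -17*(-13 - 1*(-79)) + ((7 - 5) - 16) = -17*(-13 + 79) + (2 - 16) = -17*66 - 14 = -1122 - 14 = -1136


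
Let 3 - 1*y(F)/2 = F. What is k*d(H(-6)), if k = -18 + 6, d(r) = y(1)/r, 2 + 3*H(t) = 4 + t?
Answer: 36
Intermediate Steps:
y(F) = 6 - 2*F
H(t) = 2/3 + t/3 (H(t) = -2/3 + (4 + t)/3 = -2/3 + (4/3 + t/3) = 2/3 + t/3)
d(r) = 4/r (d(r) = (6 - 2*1)/r = (6 - 2)/r = 4/r)
k = -12
k*d(H(-6)) = -48/(2/3 + (1/3)*(-6)) = -48/(2/3 - 2) = -48/(-4/3) = -48*(-3)/4 = -12*(-3) = 36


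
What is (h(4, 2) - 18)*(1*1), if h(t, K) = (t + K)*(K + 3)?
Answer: 12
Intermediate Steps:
h(t, K) = (3 + K)*(K + t) (h(t, K) = (K + t)*(3 + K) = (3 + K)*(K + t))
(h(4, 2) - 18)*(1*1) = ((2² + 3*2 + 3*4 + 2*4) - 18)*(1*1) = ((4 + 6 + 12 + 8) - 18)*1 = (30 - 18)*1 = 12*1 = 12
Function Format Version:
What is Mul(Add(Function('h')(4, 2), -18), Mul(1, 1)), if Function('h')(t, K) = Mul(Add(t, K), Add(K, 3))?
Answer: 12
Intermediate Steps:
Function('h')(t, K) = Mul(Add(3, K), Add(K, t)) (Function('h')(t, K) = Mul(Add(K, t), Add(3, K)) = Mul(Add(3, K), Add(K, t)))
Mul(Add(Function('h')(4, 2), -18), Mul(1, 1)) = Mul(Add(Add(Pow(2, 2), Mul(3, 2), Mul(3, 4), Mul(2, 4)), -18), Mul(1, 1)) = Mul(Add(Add(4, 6, 12, 8), -18), 1) = Mul(Add(30, -18), 1) = Mul(12, 1) = 12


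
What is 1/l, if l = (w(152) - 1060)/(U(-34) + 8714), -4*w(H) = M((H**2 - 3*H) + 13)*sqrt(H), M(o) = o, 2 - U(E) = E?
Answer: 18550000/9754650299 - 198283750*sqrt(38)/9754650299 ≈ -0.12340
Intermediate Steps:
U(E) = 2 - E
w(H) = -sqrt(H)*(13 + H**2 - 3*H)/4 (w(H) = -((H**2 - 3*H) + 13)*sqrt(H)/4 = -(13 + H**2 - 3*H)*sqrt(H)/4 = -sqrt(H)*(13 + H**2 - 3*H)/4)
l = -106/875 - 22661*sqrt(38)/17500 (l = (sqrt(152)*(-13 - 1*152**2 + 3*152)/4 - 1060)/((2 - 1*(-34)) + 8714) = ((2*sqrt(38))*(-13 - 1*23104 + 456)/4 - 1060)/((2 + 34) + 8714) = ((2*sqrt(38))*(-13 - 23104 + 456)/4 - 1060)/(36 + 8714) = ((1/4)*(2*sqrt(38))*(-22661) - 1060)/8750 = (-22661*sqrt(38)/2 - 1060)*(1/8750) = (-1060 - 22661*sqrt(38)/2)*(1/8750) = -106/875 - 22661*sqrt(38)/17500 ≈ -8.1035)
1/l = 1/(-106/875 - 22661*sqrt(38)/17500)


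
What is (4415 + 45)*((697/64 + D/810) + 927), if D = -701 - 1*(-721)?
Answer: 5421300595/1296 ≈ 4.1831e+6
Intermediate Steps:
D = 20 (D = -701 + 721 = 20)
(4415 + 45)*((697/64 + D/810) + 927) = (4415 + 45)*((697/64 + 20/810) + 927) = 4460*((697*(1/64) + 20*(1/810)) + 927) = 4460*((697/64 + 2/81) + 927) = 4460*(56585/5184 + 927) = 4460*(4862153/5184) = 5421300595/1296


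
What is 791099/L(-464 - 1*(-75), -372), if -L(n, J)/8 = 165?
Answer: -791099/1320 ≈ -599.32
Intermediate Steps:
L(n, J) = -1320 (L(n, J) = -8*165 = -1320)
791099/L(-464 - 1*(-75), -372) = 791099/(-1320) = 791099*(-1/1320) = -791099/1320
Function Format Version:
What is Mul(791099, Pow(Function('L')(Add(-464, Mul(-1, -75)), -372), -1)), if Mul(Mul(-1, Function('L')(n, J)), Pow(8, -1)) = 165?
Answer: Rational(-791099, 1320) ≈ -599.32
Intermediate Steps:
Function('L')(n, J) = -1320 (Function('L')(n, J) = Mul(-8, 165) = -1320)
Mul(791099, Pow(Function('L')(Add(-464, Mul(-1, -75)), -372), -1)) = Mul(791099, Pow(-1320, -1)) = Mul(791099, Rational(-1, 1320)) = Rational(-791099, 1320)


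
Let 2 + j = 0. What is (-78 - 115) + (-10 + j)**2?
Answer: -49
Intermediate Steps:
j = -2 (j = -2 + 0 = -2)
(-78 - 115) + (-10 + j)**2 = (-78 - 115) + (-10 - 2)**2 = -193 + (-12)**2 = -193 + 144 = -49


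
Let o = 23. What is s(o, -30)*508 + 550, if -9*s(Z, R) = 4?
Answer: 2918/9 ≈ 324.22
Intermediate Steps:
s(Z, R) = -4/9 (s(Z, R) = -1/9*4 = -4/9)
s(o, -30)*508 + 550 = -4/9*508 + 550 = -2032/9 + 550 = 2918/9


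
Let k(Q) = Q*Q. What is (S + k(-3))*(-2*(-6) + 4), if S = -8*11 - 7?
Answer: -1376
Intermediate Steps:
k(Q) = Q²
S = -95 (S = -88 - 7 = -95)
(S + k(-3))*(-2*(-6) + 4) = (-95 + (-3)²)*(-2*(-6) + 4) = (-95 + 9)*(12 + 4) = -86*16 = -1376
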